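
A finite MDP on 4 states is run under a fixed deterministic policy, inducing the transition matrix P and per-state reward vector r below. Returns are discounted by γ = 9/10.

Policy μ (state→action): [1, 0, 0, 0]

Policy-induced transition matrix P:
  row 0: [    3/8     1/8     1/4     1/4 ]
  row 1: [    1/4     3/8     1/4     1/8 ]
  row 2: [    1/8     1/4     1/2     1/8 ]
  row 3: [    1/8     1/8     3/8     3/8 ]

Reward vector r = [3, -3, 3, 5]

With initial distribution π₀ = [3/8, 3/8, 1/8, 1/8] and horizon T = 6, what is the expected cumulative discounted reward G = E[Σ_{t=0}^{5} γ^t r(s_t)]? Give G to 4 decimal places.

t=0: π = [0.3750, 0.3750, 0.1250, 0.1250], E[r] = 1.0000, γ^t·E[r] = 1.000000, running G = 1.000000
t=1: π = [0.2656, 0.2344, 0.2969, 0.2031], E[r] = 2.0000, γ^t·E[r] = 1.800000, running G = 2.800000
t=2: π = [0.2207, 0.2207, 0.3496, 0.2090], E[r] = 2.0938, γ^t·E[r] = 1.695938, running G = 4.495938
t=3: π = [0.2078, 0.2239, 0.3635, 0.2048], E[r] = 2.0664, γ^t·E[r] = 1.506410, running G = 6.002348
t=4: π = [0.2049, 0.2264, 0.3665, 0.2022], E[r] = 2.0459, γ^t·E[r] = 1.342314, running G = 7.344662
t=5: π = [0.2045, 0.2274, 0.3669, 0.2012], E[r] = 2.0378, γ^t·E[r] = 1.203325, running G = 8.547987

G = 8.5480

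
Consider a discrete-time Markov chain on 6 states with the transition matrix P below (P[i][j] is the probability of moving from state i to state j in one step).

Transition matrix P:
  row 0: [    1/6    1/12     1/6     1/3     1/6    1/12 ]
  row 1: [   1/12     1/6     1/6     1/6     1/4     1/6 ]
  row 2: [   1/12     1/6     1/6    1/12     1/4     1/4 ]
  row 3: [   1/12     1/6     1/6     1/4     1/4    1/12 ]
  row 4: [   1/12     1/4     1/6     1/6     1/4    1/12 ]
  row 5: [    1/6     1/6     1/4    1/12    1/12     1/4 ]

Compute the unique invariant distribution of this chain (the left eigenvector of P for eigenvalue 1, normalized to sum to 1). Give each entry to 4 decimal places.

Balance equations π_j = Σ_i π_i·P[i][j]:
  π_0 = 1/6·π_0 + 1/12·π_1 + 1/12·π_2 + 1/12·π_3 + 1/12·π_4 + 1/6·π_5
  π_1 = 1/12·π_0 + 1/6·π_1 + 1/6·π_2 + 1/6·π_3 + 1/4·π_4 + 1/6·π_5
  π_2 = 1/6·π_0 + 1/6·π_1 + 1/6·π_2 + 1/6·π_3 + 1/6·π_4 + 1/4·π_5
  π_3 = 1/3·π_0 + 1/6·π_1 + 1/12·π_2 + 1/4·π_3 + 1/6·π_4 + 1/12·π_5
  π_4 = 1/6·π_0 + 1/4·π_1 + 1/4·π_2 + 1/4·π_3 + 1/4·π_4 + 1/12·π_5
  normalize: π_0 + π_1 + π_2 + π_3 + π_4 + π_5 = 1
Solving the linear system gives exactly π = [1637/15611, 2746/15611, 5603/31222, 5327/31222, 3367/15611, 2396/15611].

π = [0.1049, 0.1759, 0.1795, 0.1706, 0.2157, 0.1535]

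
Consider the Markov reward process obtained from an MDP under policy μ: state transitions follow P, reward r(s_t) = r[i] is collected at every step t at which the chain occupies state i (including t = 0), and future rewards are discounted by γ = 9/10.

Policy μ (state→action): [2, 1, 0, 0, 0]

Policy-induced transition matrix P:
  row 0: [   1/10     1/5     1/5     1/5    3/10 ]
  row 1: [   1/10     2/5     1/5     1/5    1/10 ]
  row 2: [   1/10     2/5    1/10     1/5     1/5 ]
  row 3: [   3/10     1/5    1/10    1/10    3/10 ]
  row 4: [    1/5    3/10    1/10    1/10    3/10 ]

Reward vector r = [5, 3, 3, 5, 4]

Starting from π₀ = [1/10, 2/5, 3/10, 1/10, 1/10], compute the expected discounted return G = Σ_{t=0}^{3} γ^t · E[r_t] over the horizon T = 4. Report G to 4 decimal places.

G = 12.8579

t=0: π = [0.1000, 0.4000, 0.3000, 0.1000, 0.1000], E[r] = 3.5000, γ^t·E[r] = 3.500000, running G = 3.500000
t=1: π = [0.1300, 0.3500, 0.1500, 0.1800, 0.1900], E[r] = 3.8100, γ^t·E[r] = 3.429000, running G = 6.929000
t=2: π = [0.1550, 0.3190, 0.1480, 0.1630, 0.2150], E[r] = 3.8510, γ^t·E[r] = 3.119310, running G = 10.048310
t=3: π = [0.1541, 0.3149, 0.1474, 0.1622, 0.2214], E[r] = 3.8540, γ^t·E[r] = 2.809566, running G = 12.857876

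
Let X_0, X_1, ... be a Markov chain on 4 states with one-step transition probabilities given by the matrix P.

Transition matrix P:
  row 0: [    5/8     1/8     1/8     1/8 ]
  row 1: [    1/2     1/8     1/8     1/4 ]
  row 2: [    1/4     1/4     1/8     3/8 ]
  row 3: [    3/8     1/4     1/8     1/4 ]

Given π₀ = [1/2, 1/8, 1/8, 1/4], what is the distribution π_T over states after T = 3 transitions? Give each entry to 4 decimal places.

π = [0.5066, 0.1660, 0.1250, 0.2024]

t=0: π = [0.5000, 0.1250, 0.1250, 0.2500]
t=1: π = [0.5000, 0.1719, 0.1250, 0.2031]
t=2: π = [0.5059, 0.1660, 0.1250, 0.2031]
t=3: π = [0.5066, 0.1660, 0.1250, 0.2024]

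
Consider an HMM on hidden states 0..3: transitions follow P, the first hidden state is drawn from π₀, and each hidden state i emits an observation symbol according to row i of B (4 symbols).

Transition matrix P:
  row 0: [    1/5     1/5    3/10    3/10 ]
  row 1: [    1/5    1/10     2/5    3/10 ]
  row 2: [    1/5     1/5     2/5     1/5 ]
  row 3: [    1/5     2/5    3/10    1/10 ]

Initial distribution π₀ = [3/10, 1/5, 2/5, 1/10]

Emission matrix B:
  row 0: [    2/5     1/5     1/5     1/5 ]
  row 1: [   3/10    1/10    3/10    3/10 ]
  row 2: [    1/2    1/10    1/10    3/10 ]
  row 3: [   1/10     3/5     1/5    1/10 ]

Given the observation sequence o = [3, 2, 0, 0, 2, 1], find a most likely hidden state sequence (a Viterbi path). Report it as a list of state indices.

t=0: δ = [6.000e-02, 6.000e-02, 1.200e-01, 1.000e-02]  (obs o_0=3)
t=1: δ = [4.800e-03, 7.200e-03, 4.800e-03, 4.800e-03]  ψ = [2, 2, 2, 2]  (obs o_1=2)
t=2: δ = [5.760e-04, 5.760e-04, 1.440e-03, 2.160e-04]  ψ = [1, 3, 1, 1]  (obs o_2=0)
t=3: δ = [1.152e-04, 8.640e-05, 2.880e-04, 2.880e-05]  ψ = [2, 2, 2, 2]  (obs o_3=0)
t=4: δ = [1.152e-05, 1.728e-05, 1.152e-05, 1.152e-05]  ψ = [2, 2, 2, 2]  (obs o_4=2)
t=5: δ = [6.912e-07, 4.608e-07, 6.912e-07, 3.110e-06]  ψ = [1, 3, 1, 1]  (obs o_5=1)
backtrack: best end state = 3; path = [2, 1, 2, 2, 1, 3]

path = [2, 1, 2, 2, 1, 3]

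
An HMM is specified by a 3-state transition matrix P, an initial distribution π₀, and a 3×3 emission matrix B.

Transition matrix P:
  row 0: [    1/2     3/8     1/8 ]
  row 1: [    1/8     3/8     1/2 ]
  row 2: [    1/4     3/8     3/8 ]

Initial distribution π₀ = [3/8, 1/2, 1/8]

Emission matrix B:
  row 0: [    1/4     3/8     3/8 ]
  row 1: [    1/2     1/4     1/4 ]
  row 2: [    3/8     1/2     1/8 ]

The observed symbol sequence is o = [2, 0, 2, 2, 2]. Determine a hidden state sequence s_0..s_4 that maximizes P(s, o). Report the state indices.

t=0: δ = [1.406e-01, 1.250e-01, 1.562e-02]  (obs o_0=2)
t=1: δ = [1.758e-02, 2.637e-02, 2.344e-02]  ψ = [0, 0, 1]  (obs o_1=0)
t=2: δ = [3.296e-03, 2.472e-03, 1.648e-03]  ψ = [0, 1, 1]  (obs o_2=2)
t=3: δ = [6.180e-04, 3.090e-04, 1.545e-04]  ψ = [0, 0, 1]  (obs o_3=2)
t=4: δ = [1.159e-04, 5.794e-05, 1.931e-05]  ψ = [0, 0, 1]  (obs o_4=2)
backtrack: best end state = 0; path = [0, 0, 0, 0, 0]

path = [0, 0, 0, 0, 0]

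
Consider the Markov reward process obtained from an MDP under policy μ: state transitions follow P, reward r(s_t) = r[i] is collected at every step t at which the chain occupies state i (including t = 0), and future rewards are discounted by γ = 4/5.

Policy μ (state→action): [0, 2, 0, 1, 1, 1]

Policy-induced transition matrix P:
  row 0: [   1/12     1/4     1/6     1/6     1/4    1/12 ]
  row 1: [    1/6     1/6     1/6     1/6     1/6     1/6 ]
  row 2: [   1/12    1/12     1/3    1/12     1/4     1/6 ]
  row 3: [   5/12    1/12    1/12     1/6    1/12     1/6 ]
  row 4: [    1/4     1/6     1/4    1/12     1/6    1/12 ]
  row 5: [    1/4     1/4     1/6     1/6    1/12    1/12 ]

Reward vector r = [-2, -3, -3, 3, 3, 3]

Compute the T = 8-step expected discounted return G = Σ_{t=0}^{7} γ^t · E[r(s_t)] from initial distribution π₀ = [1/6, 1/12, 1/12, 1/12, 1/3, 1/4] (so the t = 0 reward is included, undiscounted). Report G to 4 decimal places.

t=0: π = [0.1667, 0.0833, 0.0833, 0.0833, 0.3333, 0.2500], E[r] = 1.1667, γ^t·E[r] = 1.166667, running G = 1.166667
t=1: π = [0.2153, 0.1875, 0.2014, 0.1319, 0.1597, 0.1042], E[r] = -0.4097, γ^t·E[r] = -0.327778, running G = 0.838889
t=2: π = [0.1869, 0.1655, 0.2025, 0.1366, 0.1817, 0.1267], E[r] = -0.1429, γ^t·E[r] = -0.091481, running G = 0.747407
t=3: π = [0.1941, 0.1645, 0.2042, 0.1346, 0.1772, 0.1254], E[r] = -0.1827, γ^t·E[r] = -0.093531, running G = 0.653877
t=4: π = [0.1924, 0.1651, 0.2042, 0.1349, 0.1782, 0.1253], E[r] = -0.1775, γ^t·E[r] = -0.072718, running G = 0.581159
t=5: π = [0.1926, 0.1649, 0.2043, 0.1348, 0.1780, 0.1253], E[r] = -0.1783, γ^t·E[r] = -0.058419, running G = 0.522740
t=6: π = [0.1926, 0.1649, 0.2043, 0.1348, 0.1781, 0.1253], E[r] = -0.1782, γ^t·E[r] = -0.046718, running G = 0.476022
t=7: π = [0.1926, 0.1649, 0.2043, 0.1348, 0.1781, 0.1253], E[r] = -0.1782, γ^t·E[r] = -0.037376, running G = 0.438646

G = 0.4386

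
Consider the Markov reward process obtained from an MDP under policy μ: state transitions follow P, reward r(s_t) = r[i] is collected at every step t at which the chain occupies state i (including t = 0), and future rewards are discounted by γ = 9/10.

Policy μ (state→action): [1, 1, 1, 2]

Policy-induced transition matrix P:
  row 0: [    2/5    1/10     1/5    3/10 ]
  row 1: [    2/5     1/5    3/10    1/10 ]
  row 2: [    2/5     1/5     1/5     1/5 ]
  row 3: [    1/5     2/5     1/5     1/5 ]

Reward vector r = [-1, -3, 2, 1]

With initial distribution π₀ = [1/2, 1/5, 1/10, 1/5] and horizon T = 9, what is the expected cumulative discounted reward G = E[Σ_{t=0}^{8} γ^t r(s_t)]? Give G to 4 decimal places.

G = -2.3031

t=0: π = [0.5000, 0.2000, 0.1000, 0.2000], E[r] = -0.7000, γ^t·E[r] = -0.700000, running G = -0.700000
t=1: π = [0.3600, 0.1900, 0.2200, 0.2300], E[r] = -0.2600, γ^t·E[r] = -0.234000, running G = -0.934000
t=2: π = [0.3540, 0.2100, 0.2190, 0.2170], E[r] = -0.3290, γ^t·E[r] = -0.266490, running G = -1.200490
t=3: π = [0.3566, 0.2080, 0.2210, 0.2144], E[r] = -0.3242, γ^t·E[r] = -0.236342, running G = -1.436832
t=4: π = [0.3571, 0.2072, 0.2208, 0.2149], E[r] = -0.3223, γ^t·E[r] = -0.211474, running G = -1.648306
t=5: π = [0.3570, 0.2073, 0.2207, 0.2150], E[r] = -0.3224, γ^t·E[r] = -0.190359, running G = -1.838665
t=6: π = [0.3570, 0.2073, 0.2207, 0.2150], E[r] = -0.3225, γ^t·E[r] = -0.171368, running G = -2.010032
t=7: π = [0.3570, 0.2073, 0.2207, 0.2150], E[r] = -0.3225, γ^t·E[r] = -0.154232, running G = -2.164264
t=8: π = [0.3570, 0.2073, 0.2207, 0.2150], E[r] = -0.3225, γ^t·E[r] = -0.138807, running G = -2.303071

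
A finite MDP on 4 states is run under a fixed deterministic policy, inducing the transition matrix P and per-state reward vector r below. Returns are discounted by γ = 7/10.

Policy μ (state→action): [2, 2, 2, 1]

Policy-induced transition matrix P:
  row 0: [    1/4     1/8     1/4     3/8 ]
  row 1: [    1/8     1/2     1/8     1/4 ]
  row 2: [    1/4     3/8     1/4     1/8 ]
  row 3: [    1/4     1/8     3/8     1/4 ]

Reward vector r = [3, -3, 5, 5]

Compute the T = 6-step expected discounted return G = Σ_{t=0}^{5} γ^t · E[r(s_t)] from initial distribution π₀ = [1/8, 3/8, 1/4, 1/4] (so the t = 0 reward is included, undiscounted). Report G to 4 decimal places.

t=0: π = [0.1250, 0.3750, 0.2500, 0.2500], E[r] = 1.7500, γ^t·E[r] = 1.750000, running G = 1.750000
t=1: π = [0.2031, 0.3281, 0.2344, 0.2344], E[r] = 1.9688, γ^t·E[r] = 1.378125, running G = 3.128125
t=2: π = [0.2090, 0.3066, 0.2383, 0.2461], E[r] = 2.1289, γ^t·E[r] = 1.043164, running G = 4.171289
t=3: π = [0.2117, 0.2996, 0.2424, 0.2463], E[r] = 2.1802, γ^t·E[r] = 0.747800, running G = 4.919089
t=4: π = [0.2126, 0.2979, 0.2433, 0.2462], E[r] = 2.1913, γ^t·E[r] = 0.526142, running G = 5.445231
t=5: π = [0.2128, 0.2976, 0.2435, 0.2462], E[r] = 2.1940, γ^t·E[r] = 0.368739, running G = 5.813971

G = 5.8140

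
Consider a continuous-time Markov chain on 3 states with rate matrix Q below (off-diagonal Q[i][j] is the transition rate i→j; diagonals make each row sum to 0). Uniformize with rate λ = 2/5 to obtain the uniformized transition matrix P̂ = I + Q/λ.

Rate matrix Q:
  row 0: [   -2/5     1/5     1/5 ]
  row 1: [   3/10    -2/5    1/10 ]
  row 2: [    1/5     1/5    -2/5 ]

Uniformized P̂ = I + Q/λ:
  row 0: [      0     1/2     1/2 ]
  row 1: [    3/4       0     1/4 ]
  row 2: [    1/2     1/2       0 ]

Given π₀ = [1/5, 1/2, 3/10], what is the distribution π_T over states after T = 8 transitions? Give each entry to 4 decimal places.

t=0: π = [0.2000, 0.5000, 0.3000]
t=1: π = [0.5250, 0.2500, 0.2250]
t=2: π = [0.3000, 0.3750, 0.3250]
t=3: π = [0.4438, 0.3125, 0.2438]
t=4: π = [0.3563, 0.3438, 0.3000]
t=5: π = [0.4078, 0.3281, 0.2641]
t=6: π = [0.3781, 0.3359, 0.2859]
t=7: π = [0.3949, 0.3320, 0.2730]
t=8: π = [0.3855, 0.3340, 0.2805]

π = [0.3855, 0.3340, 0.2805]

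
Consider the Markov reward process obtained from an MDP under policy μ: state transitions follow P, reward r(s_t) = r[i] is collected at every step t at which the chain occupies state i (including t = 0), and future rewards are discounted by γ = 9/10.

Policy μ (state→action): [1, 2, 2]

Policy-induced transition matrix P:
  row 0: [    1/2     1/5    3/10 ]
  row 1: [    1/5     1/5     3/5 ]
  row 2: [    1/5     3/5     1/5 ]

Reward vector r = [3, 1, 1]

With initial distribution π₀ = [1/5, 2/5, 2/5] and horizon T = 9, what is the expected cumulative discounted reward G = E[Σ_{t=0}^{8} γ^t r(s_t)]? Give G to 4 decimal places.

t=0: π = [0.2000, 0.4000, 0.4000], E[r] = 1.4000, γ^t·E[r] = 1.400000, running G = 1.400000
t=1: π = [0.2600, 0.3600, 0.3800], E[r] = 1.5200, γ^t·E[r] = 1.368000, running G = 2.768000
t=2: π = [0.2780, 0.3520, 0.3700], E[r] = 1.5560, γ^t·E[r] = 1.260360, running G = 4.028360
t=3: π = [0.2834, 0.3480, 0.3686], E[r] = 1.5668, γ^t·E[r] = 1.142197, running G = 5.170557
t=4: π = [0.2850, 0.3474, 0.3675], E[r] = 1.5700, γ^t·E[r] = 1.030103, running G = 6.200660
t=5: π = [0.2855, 0.3470, 0.3675], E[r] = 1.5710, γ^t·E[r] = 0.927667, running G = 7.128327
t=6: π = [0.2857, 0.3470, 0.3674], E[r] = 1.5713, γ^t·E[r] = 0.835055, running G = 7.963382
t=7: π = [0.2857, 0.3469, 0.3674], E[r] = 1.5714, γ^t·E[r] = 0.751591, running G = 8.714974
t=8: π = [0.2857, 0.3469, 0.3673], E[r] = 1.5714, γ^t·E[r] = 0.676444, running G = 9.391418

G = 9.3914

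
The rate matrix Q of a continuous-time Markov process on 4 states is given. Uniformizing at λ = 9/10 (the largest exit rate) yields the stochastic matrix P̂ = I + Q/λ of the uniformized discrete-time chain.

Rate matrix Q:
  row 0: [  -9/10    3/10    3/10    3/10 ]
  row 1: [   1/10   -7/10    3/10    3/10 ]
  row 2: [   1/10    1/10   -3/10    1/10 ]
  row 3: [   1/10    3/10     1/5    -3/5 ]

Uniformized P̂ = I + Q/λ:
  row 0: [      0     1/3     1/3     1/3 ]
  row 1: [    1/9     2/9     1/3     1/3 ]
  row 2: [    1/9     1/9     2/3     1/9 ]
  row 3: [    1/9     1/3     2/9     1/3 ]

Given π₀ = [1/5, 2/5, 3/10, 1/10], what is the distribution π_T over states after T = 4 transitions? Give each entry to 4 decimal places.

t=0: π = [0.2000, 0.4000, 0.3000, 0.1000]
t=1: π = [0.0889, 0.2222, 0.4222, 0.2667]
t=2: π = [0.1012, 0.2148, 0.4444, 0.2395]
t=3: π = [0.0999, 0.2107, 0.4549, 0.2346]
t=4: π = [0.1000, 0.2088, 0.4589, 0.2323]

π = [0.1000, 0.2088, 0.4589, 0.2323]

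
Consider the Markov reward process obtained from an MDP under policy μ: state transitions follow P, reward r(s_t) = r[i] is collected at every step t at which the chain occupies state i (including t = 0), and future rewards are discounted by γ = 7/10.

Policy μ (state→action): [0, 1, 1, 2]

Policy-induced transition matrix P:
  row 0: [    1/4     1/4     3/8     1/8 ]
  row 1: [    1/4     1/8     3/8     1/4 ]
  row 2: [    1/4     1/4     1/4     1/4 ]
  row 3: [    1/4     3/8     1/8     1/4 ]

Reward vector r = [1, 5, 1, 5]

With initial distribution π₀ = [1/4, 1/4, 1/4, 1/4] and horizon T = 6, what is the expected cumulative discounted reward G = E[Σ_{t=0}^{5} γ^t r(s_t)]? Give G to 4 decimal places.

G = 8.5628

t=0: π = [0.2500, 0.2500, 0.2500, 0.2500], E[r] = 3.0000, γ^t·E[r] = 3.000000, running G = 3.000000
t=1: π = [0.2500, 0.2500, 0.2813, 0.2188], E[r] = 2.8750, γ^t·E[r] = 2.012500, running G = 5.012500
t=2: π = [0.2500, 0.2461, 0.2852, 0.2188], E[r] = 2.8594, γ^t·E[r] = 1.401094, running G = 6.413594
t=3: π = [0.2500, 0.2466, 0.2847, 0.2188], E[r] = 2.8613, γ^t·E[r] = 0.981436, running G = 7.395029
t=4: π = [0.2500, 0.2465, 0.2847, 0.2188], E[r] = 2.8611, γ^t·E[r] = 0.686946, running G = 8.081976
t=5: π = [0.2500, 0.2465, 0.2847, 0.2188], E[r] = 2.8611, γ^t·E[r] = 0.480868, running G = 8.562843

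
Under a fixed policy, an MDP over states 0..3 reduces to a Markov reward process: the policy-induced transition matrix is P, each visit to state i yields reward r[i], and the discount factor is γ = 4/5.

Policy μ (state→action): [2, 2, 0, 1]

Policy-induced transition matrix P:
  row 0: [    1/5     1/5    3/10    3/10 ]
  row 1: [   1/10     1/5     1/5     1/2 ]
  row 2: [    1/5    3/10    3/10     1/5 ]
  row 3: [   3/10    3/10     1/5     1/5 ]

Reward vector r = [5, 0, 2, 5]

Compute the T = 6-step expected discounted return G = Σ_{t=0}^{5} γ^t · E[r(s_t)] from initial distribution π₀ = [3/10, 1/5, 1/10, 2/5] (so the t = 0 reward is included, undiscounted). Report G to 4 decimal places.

t=0: π = [0.3000, 0.2000, 0.1000, 0.4000], E[r] = 3.7000, γ^t·E[r] = 3.700000, running G = 3.700000
t=1: π = [0.2200, 0.2500, 0.2400, 0.2900], E[r] = 3.0300, γ^t·E[r] = 2.424000, running G = 6.124000
t=2: π = [0.2040, 0.2530, 0.2460, 0.2970], E[r] = 2.9970, γ^t·E[r] = 1.918080, running G = 8.042080
t=3: π = [0.2044, 0.2543, 0.2450, 0.2963], E[r] = 2.9935, γ^t·E[r] = 1.532672, running G = 9.574752
t=4: π = [0.2042, 0.2541, 0.2449, 0.2967], E[r] = 2.9945, γ^t·E[r] = 1.226559, running G = 10.801311
t=5: π = [0.2043, 0.2542, 0.2449, 0.2967], E[r] = 2.9944, γ^t·E[r] = 0.981213, running G = 11.782524

G = 11.7825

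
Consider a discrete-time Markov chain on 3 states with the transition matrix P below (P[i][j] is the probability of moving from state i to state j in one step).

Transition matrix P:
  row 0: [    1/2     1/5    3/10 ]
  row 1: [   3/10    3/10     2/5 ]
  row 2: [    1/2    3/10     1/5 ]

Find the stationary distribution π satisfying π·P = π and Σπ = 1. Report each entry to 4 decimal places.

π = [0.4490, 0.2551, 0.2959]

Balance equations π_j = Σ_i π_i·P[i][j]:
  π_0 = 1/2·π_0 + 3/10·π_1 + 1/2·π_2
  π_1 = 1/5·π_0 + 3/10·π_1 + 3/10·π_2
  normalize: π_0 + π_1 + π_2 = 1
Solving the linear system gives exactly π = [22/49, 25/98, 29/98].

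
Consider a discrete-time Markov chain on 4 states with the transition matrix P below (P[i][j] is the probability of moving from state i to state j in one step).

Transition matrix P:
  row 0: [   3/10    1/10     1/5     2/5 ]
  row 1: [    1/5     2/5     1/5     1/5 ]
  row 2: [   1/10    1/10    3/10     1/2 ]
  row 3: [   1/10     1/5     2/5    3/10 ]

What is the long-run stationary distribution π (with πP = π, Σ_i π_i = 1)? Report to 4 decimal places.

Balance equations π_j = Σ_i π_i·P[i][j]:
  π_0 = 3/10·π_0 + 1/5·π_1 + 1/10·π_2 + 1/10·π_3
  π_1 = 1/10·π_0 + 2/5·π_1 + 1/10·π_2 + 1/5·π_3
  π_2 = 1/5·π_0 + 1/5·π_1 + 3/10·π_2 + 2/5·π_3
  normalize: π_0 + π_1 + π_2 + π_3 = 1
Solving the linear system gives exactly π = [104/697, 135/697, 210/697, 248/697].

π = [0.1492, 0.1937, 0.3013, 0.3558]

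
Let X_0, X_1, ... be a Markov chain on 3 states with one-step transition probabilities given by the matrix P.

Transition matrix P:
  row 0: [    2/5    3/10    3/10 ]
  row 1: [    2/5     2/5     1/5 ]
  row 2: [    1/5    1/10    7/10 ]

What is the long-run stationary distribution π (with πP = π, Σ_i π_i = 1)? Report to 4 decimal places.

π = [0.3077, 0.2308, 0.4615]

Balance equations π_j = Σ_i π_i·P[i][j]:
  π_0 = 2/5·π_0 + 2/5·π_1 + 1/5·π_2
  π_1 = 3/10·π_0 + 2/5·π_1 + 1/10·π_2
  normalize: π_0 + π_1 + π_2 = 1
Solving the linear system gives exactly π = [4/13, 3/13, 6/13].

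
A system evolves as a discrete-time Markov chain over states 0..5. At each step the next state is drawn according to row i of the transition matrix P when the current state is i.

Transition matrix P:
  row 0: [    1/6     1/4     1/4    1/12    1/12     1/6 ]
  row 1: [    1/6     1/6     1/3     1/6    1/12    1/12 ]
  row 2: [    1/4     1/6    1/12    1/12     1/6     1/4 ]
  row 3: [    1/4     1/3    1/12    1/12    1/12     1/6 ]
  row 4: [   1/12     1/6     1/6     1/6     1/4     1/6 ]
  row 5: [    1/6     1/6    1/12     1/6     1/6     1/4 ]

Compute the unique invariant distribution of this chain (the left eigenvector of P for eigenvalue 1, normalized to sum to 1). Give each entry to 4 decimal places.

π = [0.1805, 0.2028, 0.1754, 0.1265, 0.1355, 0.1793]

Balance equations π_j = Σ_i π_i·P[i][j]:
  π_0 = 1/6·π_0 + 1/6·π_1 + 1/4·π_2 + 1/4·π_3 + 1/12·π_4 + 1/6·π_5
  π_1 = 1/4·π_0 + 1/6·π_1 + 1/6·π_2 + 1/3·π_3 + 1/6·π_4 + 1/6·π_5
  π_2 = 1/4·π_0 + 1/3·π_1 + 1/12·π_2 + 1/12·π_3 + 1/6·π_4 + 1/12·π_5
  π_3 = 1/12·π_0 + 1/6·π_1 + 1/12·π_2 + 1/12·π_3 + 1/6·π_4 + 1/6·π_5
  π_4 = 1/12·π_0 + 1/12·π_1 + 1/6·π_2 + 1/12·π_3 + 1/4·π_4 + 1/6·π_5
  normalize: π_0 + π_1 + π_2 + π_3 + π_4 + π_5 = 1
Solving the linear system gives exactly π = [44072/244121, 49505/244121, 42821/244121, 30873/244121, 33072/244121, 43778/244121].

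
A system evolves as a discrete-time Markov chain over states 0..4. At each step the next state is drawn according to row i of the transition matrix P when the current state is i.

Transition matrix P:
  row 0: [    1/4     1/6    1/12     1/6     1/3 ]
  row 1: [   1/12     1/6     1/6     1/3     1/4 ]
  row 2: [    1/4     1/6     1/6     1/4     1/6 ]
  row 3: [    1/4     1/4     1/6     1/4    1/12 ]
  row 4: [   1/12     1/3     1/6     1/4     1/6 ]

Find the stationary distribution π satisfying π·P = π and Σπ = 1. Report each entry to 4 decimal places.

Balance equations π_j = Σ_i π_i·P[i][j]:
  π_0 = 1/4·π_0 + 1/12·π_1 + 1/4·π_2 + 1/4·π_3 + 1/12·π_4
  π_1 = 1/6·π_0 + 1/6·π_1 + 1/6·π_2 + 1/4·π_3 + 1/3·π_4
  π_2 = 1/12·π_0 + 1/6·π_1 + 1/6·π_2 + 1/6·π_3 + 1/6·π_4
  π_3 = 1/6·π_0 + 1/3·π_1 + 1/4·π_2 + 1/4·π_3 + 1/4·π_4
  normalize: π_0 + π_1 + π_2 + π_3 + π_4 = 1
Solving the linear system gives exactly π = [1900/10499, 2311/10499, 3183/20998, 2659/10499, 4075/20998].

π = [0.1810, 0.2201, 0.1516, 0.2533, 0.1941]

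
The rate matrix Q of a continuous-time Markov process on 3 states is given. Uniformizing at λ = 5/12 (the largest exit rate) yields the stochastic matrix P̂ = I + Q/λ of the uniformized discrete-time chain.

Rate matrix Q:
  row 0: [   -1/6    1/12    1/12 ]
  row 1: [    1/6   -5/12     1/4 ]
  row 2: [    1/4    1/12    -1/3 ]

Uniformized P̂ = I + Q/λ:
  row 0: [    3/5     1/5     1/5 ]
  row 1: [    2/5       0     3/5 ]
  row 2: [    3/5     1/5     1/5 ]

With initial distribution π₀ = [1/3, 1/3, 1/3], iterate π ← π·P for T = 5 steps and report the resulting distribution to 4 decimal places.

π = [0.5666, 0.1666, 0.2668]

t=0: π = [0.3333, 0.3333, 0.3333]
t=1: π = [0.5333, 0.1333, 0.3333]
t=2: π = [0.5733, 0.1733, 0.2533]
t=3: π = [0.5653, 0.1653, 0.2693]
t=4: π = [0.5669, 0.1669, 0.2661]
t=5: π = [0.5666, 0.1666, 0.2668]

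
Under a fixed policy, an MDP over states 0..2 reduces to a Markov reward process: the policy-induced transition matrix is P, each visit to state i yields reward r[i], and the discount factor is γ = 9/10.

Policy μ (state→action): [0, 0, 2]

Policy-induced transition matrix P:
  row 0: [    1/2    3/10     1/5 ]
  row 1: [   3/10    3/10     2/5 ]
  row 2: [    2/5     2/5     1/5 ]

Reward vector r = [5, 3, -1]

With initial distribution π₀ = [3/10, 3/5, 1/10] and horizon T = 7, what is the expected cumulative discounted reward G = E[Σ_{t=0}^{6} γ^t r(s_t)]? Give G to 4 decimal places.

G = 14.5557

t=0: π = [0.3000, 0.6000, 0.1000], E[r] = 3.2000, γ^t·E[r] = 3.200000, running G = 3.200000
t=1: π = [0.3700, 0.3100, 0.3200], E[r] = 2.4600, γ^t·E[r] = 2.214000, running G = 5.414000
t=2: π = [0.4060, 0.3320, 0.2620], E[r] = 2.7640, γ^t·E[r] = 2.238840, running G = 7.652840
t=3: π = [0.4074, 0.3262, 0.2664], E[r] = 2.7492, γ^t·E[r] = 2.004167, running G = 9.657007
t=4: π = [0.4081, 0.3266, 0.2652], E[r] = 2.7553, γ^t·E[r] = 1.807739, running G = 11.464746
t=5: π = [0.4081, 0.3265, 0.2653], E[r] = 2.7550, γ^t·E[r] = 1.626791, running G = 13.091537
t=6: π = [0.4082, 0.3265, 0.2653], E[r] = 2.7551, γ^t·E[r] = 1.464176, running G = 14.555713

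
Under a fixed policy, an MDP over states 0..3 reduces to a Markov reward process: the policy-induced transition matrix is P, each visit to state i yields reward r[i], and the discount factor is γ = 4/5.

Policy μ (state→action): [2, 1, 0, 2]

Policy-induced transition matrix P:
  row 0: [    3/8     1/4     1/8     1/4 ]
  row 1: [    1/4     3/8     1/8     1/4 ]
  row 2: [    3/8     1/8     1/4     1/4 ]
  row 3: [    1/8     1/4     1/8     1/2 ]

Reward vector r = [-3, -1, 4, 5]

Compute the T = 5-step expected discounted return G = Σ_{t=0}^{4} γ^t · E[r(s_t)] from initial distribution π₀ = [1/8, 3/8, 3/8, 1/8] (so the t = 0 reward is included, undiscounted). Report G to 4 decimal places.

t=0: π = [0.1250, 0.3750, 0.3750, 0.1250], E[r] = 1.3750, γ^t·E[r] = 1.375000, running G = 1.375000
t=1: π = [0.2969, 0.2500, 0.1719, 0.2813], E[r] = 0.9531, γ^t·E[r] = 0.762500, running G = 2.137500
t=2: π = [0.2734, 0.2598, 0.1465, 0.3203], E[r] = 1.1074, γ^t·E[r] = 0.708750, running G = 2.846250
t=3: π = [0.2625, 0.2642, 0.1433, 0.3301], E[r] = 1.1721, γ^t·E[r] = 0.600125, running G = 3.446375
t=4: π = [0.2595, 0.2651, 0.1429, 0.3325], E[r] = 1.1908, γ^t·E[r] = 0.487738, running G = 3.934113

G = 3.9341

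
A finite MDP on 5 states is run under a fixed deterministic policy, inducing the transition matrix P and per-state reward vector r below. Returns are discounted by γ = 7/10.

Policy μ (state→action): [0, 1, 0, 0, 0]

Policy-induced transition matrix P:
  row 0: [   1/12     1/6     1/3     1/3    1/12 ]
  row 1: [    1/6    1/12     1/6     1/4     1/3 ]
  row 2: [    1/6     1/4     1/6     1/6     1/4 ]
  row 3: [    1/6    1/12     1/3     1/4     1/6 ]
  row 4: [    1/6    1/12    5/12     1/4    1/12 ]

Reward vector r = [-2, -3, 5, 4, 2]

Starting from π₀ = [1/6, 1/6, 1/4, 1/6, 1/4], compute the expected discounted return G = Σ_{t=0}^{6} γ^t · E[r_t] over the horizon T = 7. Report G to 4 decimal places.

G = 5.7032

t=0: π = [0.1667, 0.1667, 0.2500, 0.1667, 0.2500], E[r] = 1.5833, γ^t·E[r] = 1.583333, running G = 1.583333
t=1: π = [0.1528, 0.1389, 0.2847, 0.2431, 0.1806], E[r] = 2.0347, γ^t·E[r] = 1.424306, running G = 3.007639
t=2: π = [0.1539, 0.1435, 0.2778, 0.2390, 0.1858], E[r] = 1.9780, γ^t·E[r] = 0.969225, running G = 3.976863
t=3: π = [0.1538, 0.1425, 0.2786, 0.2397, 0.1854], E[r] = 1.9875, γ^t·E[r] = 0.681716, running G = 4.658579
t=4: π = [0.1538, 0.1426, 0.2786, 0.2396, 0.1854], E[r] = 1.9867, γ^t·E[r] = 0.477011, running G = 5.135590
t=5: π = [0.1538, 0.1426, 0.2786, 0.2396, 0.1854], E[r] = 1.9866, γ^t·E[r] = 0.333891, running G = 5.469481
t=6: π = [0.1538, 0.1426, 0.2786, 0.2396, 0.1854], E[r] = 1.9867, γ^t·E[r] = 0.233729, running G = 5.703211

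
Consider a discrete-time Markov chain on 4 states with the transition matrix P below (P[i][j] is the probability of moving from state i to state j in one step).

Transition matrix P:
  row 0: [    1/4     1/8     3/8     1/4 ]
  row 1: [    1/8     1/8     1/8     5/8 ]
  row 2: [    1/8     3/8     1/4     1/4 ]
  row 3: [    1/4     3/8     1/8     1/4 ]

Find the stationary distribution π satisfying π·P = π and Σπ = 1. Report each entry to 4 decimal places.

π = [0.1926, 0.2615, 0.1979, 0.3481]

Balance equations π_j = Σ_i π_i·P[i][j]:
  π_0 = 1/4·π_0 + 1/8·π_1 + 1/8·π_2 + 1/4·π_3
  π_1 = 1/8·π_0 + 1/8·π_1 + 3/8·π_2 + 3/8·π_3
  π_2 = 3/8·π_0 + 1/8·π_1 + 1/4·π_2 + 1/8·π_3
  normalize: π_0 + π_1 + π_2 + π_3 = 1
Solving the linear system gives exactly π = [109/566, 74/283, 56/283, 197/566].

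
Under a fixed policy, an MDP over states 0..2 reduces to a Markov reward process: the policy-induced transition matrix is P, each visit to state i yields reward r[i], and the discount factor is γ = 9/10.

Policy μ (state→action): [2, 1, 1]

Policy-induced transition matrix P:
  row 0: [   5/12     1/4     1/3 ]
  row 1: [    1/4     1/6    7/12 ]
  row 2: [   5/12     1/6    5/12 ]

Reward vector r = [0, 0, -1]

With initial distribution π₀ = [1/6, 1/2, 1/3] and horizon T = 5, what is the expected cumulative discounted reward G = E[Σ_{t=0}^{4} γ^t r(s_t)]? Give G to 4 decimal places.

G = -1.6882

t=0: π = [0.1667, 0.5000, 0.3333], E[r] = -0.3333, γ^t·E[r] = -0.333333, running G = -0.333333
t=1: π = [0.3333, 0.1806, 0.4861], E[r] = -0.4861, γ^t·E[r] = -0.437500, running G = -0.770833
t=2: π = [0.3866, 0.1944, 0.4190], E[r] = -0.4190, γ^t·E[r] = -0.339375, running G = -1.110208
t=3: π = [0.3843, 0.1989, 0.4169], E[r] = -0.4169, γ^t·E[r] = -0.303891, running G = -1.414099
t=4: π = [0.3835, 0.1987, 0.4178], E[r] = -0.4178, γ^t·E[r] = -0.274113, running G = -1.688212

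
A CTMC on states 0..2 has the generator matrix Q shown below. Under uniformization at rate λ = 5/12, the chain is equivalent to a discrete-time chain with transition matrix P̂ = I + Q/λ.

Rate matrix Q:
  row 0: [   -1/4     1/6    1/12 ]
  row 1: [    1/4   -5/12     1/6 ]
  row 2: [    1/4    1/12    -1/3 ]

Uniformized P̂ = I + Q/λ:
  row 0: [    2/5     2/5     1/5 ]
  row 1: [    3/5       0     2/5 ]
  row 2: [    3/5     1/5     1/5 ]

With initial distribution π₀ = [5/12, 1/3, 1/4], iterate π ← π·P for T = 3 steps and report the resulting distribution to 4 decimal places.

t=0: π = [0.4167, 0.3333, 0.2500]
t=1: π = [0.5167, 0.2167, 0.2667]
t=2: π = [0.4967, 0.2600, 0.2433]
t=3: π = [0.5007, 0.2473, 0.2520]

π = [0.5007, 0.2473, 0.2520]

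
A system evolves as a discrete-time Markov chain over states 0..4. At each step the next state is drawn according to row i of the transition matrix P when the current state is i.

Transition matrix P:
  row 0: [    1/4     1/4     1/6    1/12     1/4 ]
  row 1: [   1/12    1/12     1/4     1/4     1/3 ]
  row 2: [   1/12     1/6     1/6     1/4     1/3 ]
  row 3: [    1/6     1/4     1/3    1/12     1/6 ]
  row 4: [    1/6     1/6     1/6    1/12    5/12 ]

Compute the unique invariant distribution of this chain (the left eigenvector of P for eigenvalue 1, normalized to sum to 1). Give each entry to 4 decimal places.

Balance equations π_j = Σ_i π_i·P[i][j]:
  π_0 = 1/4·π_0 + 1/12·π_1 + 1/12·π_2 + 1/6·π_3 + 1/6·π_4
  π_1 = 1/4·π_0 + 1/12·π_1 + 1/6·π_2 + 1/4·π_3 + 1/6·π_4
  π_2 = 1/6·π_0 + 1/4·π_1 + 1/6·π_2 + 1/3·π_3 + 1/6·π_4
  π_3 = 1/12·π_0 + 1/4·π_1 + 1/4·π_2 + 1/12·π_3 + 1/12·π_4
  normalize: π_0 + π_1 + π_2 + π_3 + π_4 = 1
Solving the linear system gives exactly π = [5/34, 3/17, 7/34, 5/34, 11/34].

π = [0.1471, 0.1765, 0.2059, 0.1471, 0.3235]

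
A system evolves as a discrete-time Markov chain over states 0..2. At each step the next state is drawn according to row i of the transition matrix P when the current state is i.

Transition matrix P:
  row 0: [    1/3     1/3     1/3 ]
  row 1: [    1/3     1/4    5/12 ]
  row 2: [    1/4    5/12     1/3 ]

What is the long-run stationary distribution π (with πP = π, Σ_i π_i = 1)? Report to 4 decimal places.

π = [0.3032, 0.3355, 0.3613]

Balance equations π_j = Σ_i π_i·P[i][j]:
  π_0 = 1/3·π_0 + 1/3·π_1 + 1/4·π_2
  π_1 = 1/3·π_0 + 1/4·π_1 + 5/12·π_2
  normalize: π_0 + π_1 + π_2 = 1
Solving the linear system gives exactly π = [47/155, 52/155, 56/155].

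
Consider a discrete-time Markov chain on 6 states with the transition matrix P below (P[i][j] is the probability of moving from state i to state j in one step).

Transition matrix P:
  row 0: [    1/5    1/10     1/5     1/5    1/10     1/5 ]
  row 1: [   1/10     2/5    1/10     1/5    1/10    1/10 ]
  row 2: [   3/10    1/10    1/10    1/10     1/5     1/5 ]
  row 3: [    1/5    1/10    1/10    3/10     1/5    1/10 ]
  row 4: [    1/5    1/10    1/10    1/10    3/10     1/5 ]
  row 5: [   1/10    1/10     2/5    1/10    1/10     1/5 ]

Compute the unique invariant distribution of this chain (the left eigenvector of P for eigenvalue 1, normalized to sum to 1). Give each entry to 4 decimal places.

π = [0.1857, 0.1429, 0.1693, 0.1661, 0.1669, 0.1691]

Balance equations π_j = Σ_i π_i·P[i][j]:
  π_0 = 1/5·π_0 + 1/10·π_1 + 3/10·π_2 + 1/5·π_3 + 1/5·π_4 + 1/10·π_5
  π_1 = 1/10·π_0 + 2/5·π_1 + 1/10·π_2 + 1/10·π_3 + 1/10·π_4 + 1/10·π_5
  π_2 = 1/5·π_0 + 1/10·π_1 + 1/10·π_2 + 1/10·π_3 + 1/10·π_4 + 2/5·π_5
  π_3 = 1/5·π_0 + 1/5·π_1 + 1/10·π_2 + 3/10·π_3 + 1/10·π_4 + 1/10·π_5
  π_4 = 1/10·π_0 + 1/10·π_1 + 1/5·π_2 + 1/5·π_3 + 3/10·π_4 + 1/10·π_5
  normalize: π_0 + π_1 + π_2 + π_3 + π_4 + π_5 = 1
Solving the linear system gives exactly π = [10288/55391, 1/7, 9378/55391, 9199/55391, 9246/55391, 9367/55391].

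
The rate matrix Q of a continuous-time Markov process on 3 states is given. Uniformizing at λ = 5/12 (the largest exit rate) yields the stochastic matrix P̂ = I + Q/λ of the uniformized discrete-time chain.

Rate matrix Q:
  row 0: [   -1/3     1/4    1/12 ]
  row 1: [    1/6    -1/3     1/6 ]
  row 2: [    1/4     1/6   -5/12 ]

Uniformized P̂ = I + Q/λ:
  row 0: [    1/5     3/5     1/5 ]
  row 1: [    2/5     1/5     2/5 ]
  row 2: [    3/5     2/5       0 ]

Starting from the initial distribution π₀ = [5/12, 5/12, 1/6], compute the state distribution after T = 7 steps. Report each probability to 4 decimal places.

π = [0.3721, 0.3953, 0.2325]

t=0: π = [0.4167, 0.4167, 0.1667]
t=1: π = [0.3500, 0.4000, 0.2500]
t=2: π = [0.3800, 0.3900, 0.2300]
t=3: π = [0.3700, 0.3980, 0.2320]
t=4: π = [0.3724, 0.3944, 0.2332]
t=5: π = [0.3722, 0.3956, 0.2322]
t=6: π = [0.3720, 0.3953, 0.2327]
t=7: π = [0.3721, 0.3953, 0.2325]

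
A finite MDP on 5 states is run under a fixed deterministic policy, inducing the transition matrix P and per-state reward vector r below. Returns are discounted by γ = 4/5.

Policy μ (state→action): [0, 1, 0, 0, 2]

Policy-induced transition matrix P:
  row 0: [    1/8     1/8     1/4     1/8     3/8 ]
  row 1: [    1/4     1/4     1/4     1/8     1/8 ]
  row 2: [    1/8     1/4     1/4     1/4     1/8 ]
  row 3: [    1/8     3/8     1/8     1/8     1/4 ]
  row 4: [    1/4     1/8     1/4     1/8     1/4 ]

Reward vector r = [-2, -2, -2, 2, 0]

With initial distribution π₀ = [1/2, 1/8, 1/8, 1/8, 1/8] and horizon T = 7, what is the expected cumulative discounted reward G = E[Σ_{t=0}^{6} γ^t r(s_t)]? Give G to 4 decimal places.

G = -3.9954

t=0: π = [0.5000, 0.1250, 0.1250, 0.1250, 0.1250], E[r] = -1.2500, γ^t·E[r] = -1.250000, running G = -1.250000
t=1: π = [0.1563, 0.1875, 0.2344, 0.1406, 0.2813], E[r] = -0.8750, γ^t·E[r] = -0.700000, running G = -1.950000
t=2: π = [0.1836, 0.2129, 0.2324, 0.1543, 0.2168], E[r] = -0.9492, γ^t·E[r] = -0.607500, running G = -2.557500
t=3: π = [0.1787, 0.2192, 0.2307, 0.1541, 0.2173], E[r] = -0.9492, γ^t·E[r] = -0.486000, running G = -3.043500
t=4: π = [0.1796, 0.2198, 0.2307, 0.1538, 0.2161], E[r] = -0.9525, γ^t·E[r] = -0.390125, running G = -3.433625
t=5: π = [0.1795, 0.2198, 0.2308, 0.1538, 0.2161], E[r] = -0.9524, γ^t·E[r] = -0.312070, running G = -3.745695
t=6: π = [0.1795, 0.2198, 0.2308, 0.1538, 0.2161], E[r] = -0.9524, γ^t·E[r] = -0.249661, running G = -3.995356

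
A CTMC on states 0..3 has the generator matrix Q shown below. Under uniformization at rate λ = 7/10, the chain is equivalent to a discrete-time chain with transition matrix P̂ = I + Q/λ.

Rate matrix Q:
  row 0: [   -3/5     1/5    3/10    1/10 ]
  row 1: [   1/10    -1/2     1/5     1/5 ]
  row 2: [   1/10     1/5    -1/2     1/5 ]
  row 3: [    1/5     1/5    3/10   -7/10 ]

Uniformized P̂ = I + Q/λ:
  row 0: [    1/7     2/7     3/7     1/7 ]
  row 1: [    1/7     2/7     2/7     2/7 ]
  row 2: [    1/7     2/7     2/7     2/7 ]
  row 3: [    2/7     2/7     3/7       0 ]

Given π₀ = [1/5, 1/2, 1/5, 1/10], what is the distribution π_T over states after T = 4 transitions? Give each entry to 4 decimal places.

π = [0.1720, 0.2857, 0.3393, 0.2030]

t=0: π = [0.2000, 0.5000, 0.2000, 0.1000]
t=1: π = [0.1571, 0.2857, 0.3286, 0.2286]
t=2: π = [0.1755, 0.2857, 0.3408, 0.1980]
t=3: π = [0.1711, 0.2857, 0.3391, 0.2041]
t=4: π = [0.1720, 0.2857, 0.3393, 0.2030]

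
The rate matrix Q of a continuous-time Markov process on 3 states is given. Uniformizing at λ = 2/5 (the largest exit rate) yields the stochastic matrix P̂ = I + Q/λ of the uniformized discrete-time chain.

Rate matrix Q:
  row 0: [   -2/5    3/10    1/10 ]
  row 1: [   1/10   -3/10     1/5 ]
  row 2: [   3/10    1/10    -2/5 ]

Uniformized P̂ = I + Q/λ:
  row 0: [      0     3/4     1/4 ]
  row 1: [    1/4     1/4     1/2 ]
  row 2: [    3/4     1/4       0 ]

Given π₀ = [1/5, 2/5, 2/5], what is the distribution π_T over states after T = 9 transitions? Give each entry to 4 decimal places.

π = [0.3128, 0.4062, 0.2810]

t=0: π = [0.2000, 0.4000, 0.4000]
t=1: π = [0.4000, 0.3500, 0.2500]
t=2: π = [0.2750, 0.4500, 0.2750]
t=3: π = [0.3188, 0.3875, 0.2938]
t=4: π = [0.3172, 0.4094, 0.2734]
t=5: π = [0.3074, 0.4086, 0.2840]
t=6: π = [0.3151, 0.4037, 0.2812]
t=7: π = [0.3118, 0.4076, 0.2806]
t=8: π = [0.3124, 0.4059, 0.2817]
t=9: π = [0.3128, 0.4062, 0.2810]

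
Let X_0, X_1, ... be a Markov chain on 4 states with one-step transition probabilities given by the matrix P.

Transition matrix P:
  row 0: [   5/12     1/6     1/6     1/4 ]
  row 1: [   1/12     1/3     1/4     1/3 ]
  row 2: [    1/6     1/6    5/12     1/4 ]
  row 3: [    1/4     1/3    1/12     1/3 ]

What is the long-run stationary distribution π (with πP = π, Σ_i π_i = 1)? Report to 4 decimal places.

π = [0.2263, 0.2593, 0.2181, 0.2963]

Balance equations π_j = Σ_i π_i·P[i][j]:
  π_0 = 5/12·π_0 + 1/12·π_1 + 1/6·π_2 + 1/4·π_3
  π_1 = 1/6·π_0 + 1/3·π_1 + 1/6·π_2 + 1/3·π_3
  π_2 = 1/6·π_0 + 1/4·π_1 + 5/12·π_2 + 1/12·π_3
  normalize: π_0 + π_1 + π_2 + π_3 = 1
Solving the linear system gives exactly π = [55/243, 7/27, 53/243, 8/27].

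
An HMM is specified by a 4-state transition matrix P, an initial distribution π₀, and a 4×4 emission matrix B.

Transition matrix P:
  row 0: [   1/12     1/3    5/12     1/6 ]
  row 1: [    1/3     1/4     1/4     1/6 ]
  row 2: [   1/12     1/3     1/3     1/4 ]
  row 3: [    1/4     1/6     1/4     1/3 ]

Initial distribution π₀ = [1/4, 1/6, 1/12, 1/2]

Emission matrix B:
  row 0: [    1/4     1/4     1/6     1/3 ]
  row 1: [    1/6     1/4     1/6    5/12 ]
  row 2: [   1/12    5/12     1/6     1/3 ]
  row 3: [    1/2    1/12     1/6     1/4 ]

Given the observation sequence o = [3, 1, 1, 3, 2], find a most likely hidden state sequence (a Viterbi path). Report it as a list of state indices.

path = [0, 2, 2, 1, 0]

t=0: δ = [8.333e-02, 6.944e-02, 2.778e-02, 1.250e-01]  (obs o_0=3)
t=1: δ = [7.812e-03, 6.944e-03, 1.447e-02, 3.472e-03]  ψ = [3, 0, 0, 3]  (obs o_1=1)
t=2: δ = [5.787e-04, 1.206e-03, 2.009e-03, 3.014e-04]  ψ = [1, 2, 2, 2]  (obs o_2=1)
t=3: δ = [1.340e-04, 2.791e-04, 2.233e-04, 1.256e-04]  ψ = [1, 2, 2, 2]  (obs o_3=3)
t=4: δ = [1.550e-05, 1.240e-05, 1.240e-05, 9.303e-06]  ψ = [1, 2, 2, 2]  (obs o_4=2)
backtrack: best end state = 0; path = [0, 2, 2, 1, 0]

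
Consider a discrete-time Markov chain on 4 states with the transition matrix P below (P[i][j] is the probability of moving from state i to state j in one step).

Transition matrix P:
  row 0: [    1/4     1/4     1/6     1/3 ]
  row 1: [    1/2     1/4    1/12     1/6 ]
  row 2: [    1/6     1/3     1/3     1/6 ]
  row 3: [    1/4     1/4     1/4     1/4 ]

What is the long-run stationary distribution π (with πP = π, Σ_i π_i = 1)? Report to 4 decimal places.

Balance equations π_j = Σ_i π_i·P[i][j]:
  π_0 = 1/4·π_0 + 1/2·π_1 + 1/6·π_2 + 1/4·π_3
  π_1 = 1/4·π_0 + 1/4·π_1 + 1/3·π_2 + 1/4·π_3
  π_2 = 1/6·π_0 + 1/12·π_1 + 1/3·π_2 + 1/4·π_3
  normalize: π_0 + π_1 + π_2 + π_3 = 1
Solving the linear system gives exactly π = [160/533, 142/533, 105/533, 126/533].

π = [0.3002, 0.2664, 0.1970, 0.2364]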